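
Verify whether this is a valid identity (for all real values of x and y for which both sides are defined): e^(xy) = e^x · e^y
No, this is NOT an identity.

Claim: e^(xy) = e^x · e^y.
Test a specific point where both sides are defined: x = -3, y = 3.
LHS = e^(xy) ≈ 0.0001
RHS = e^x · e^y ≈ 1.0000
Since 0.0001 ≠ 1.0000, the equation fails at this point, so it cannot hold for all real values of x and y for which both sides are defined.
e^x · e^y = e^(x+y), not e^(xy).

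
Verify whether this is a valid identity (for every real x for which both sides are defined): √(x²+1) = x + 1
Claim: √(x²+1) = x + 1.
Test a specific point where both sides are defined: x = 2.
LHS = √(x²+1) ≈ 2.2361
RHS = x + 1 ≈ 3.0000
Since 2.2361 ≠ 3.0000, the equation fails at this point, so it cannot hold for every real x for which both sides are defined.
(x+1)² = x² + 2x + 1 ≠ x² + 1 unless x = 0.

Conclusion: No, this is NOT an identity.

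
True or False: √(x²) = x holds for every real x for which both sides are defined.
False.

Claim: √(x²) = x.
Test a specific point where both sides are defined: x = -1.
LHS = √(x²) ≈ 1.0000
RHS = x ≈ -1.0000
Since 1.0000 ≠ -1.0000, the equation fails at this point, so it cannot hold for every real x for which both sides are defined.
√(x²) = |x|, which differs from x whenever x < 0 (both sides are defined for every real x).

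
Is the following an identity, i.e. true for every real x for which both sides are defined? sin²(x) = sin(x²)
No, this is NOT an identity.

Claim: sin²(x) = sin(x²).
Test a specific point where both sides are defined: x = π/3.
LHS = sin²(x) ≈ 0.7500
RHS = sin(x²) ≈ 0.8897
Since 0.7500 ≠ 0.8897, the equation fails at this point, so it cannot hold for every real x for which both sides are defined.
sin²(x) means (sin x)², squaring the output; sin(x²) squares the input. These are different functions.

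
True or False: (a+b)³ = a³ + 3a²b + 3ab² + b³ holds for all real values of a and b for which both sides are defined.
True.

Claim: (a+b)³ = a³ + 3a²b + 3ab² + b³.
Reasoning: (a+b)³ = (a+b)(a+b)² = (a+b)(a² + 2ab + b²) = a³ + 2a²b + ab² + a²b + 2ab² + b³ = a³ + 3a²b + 3ab² + b³.
So the two sides agree for all real values of a and b for which both sides are defined.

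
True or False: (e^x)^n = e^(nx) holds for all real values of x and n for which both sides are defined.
Claim: (e^x)^n = e^(nx).
Reasoning: e^x is a positive real number, and for a positive base B and real exponent n, B^n = e^(n·ln B). With B = e^x, ln B = x, so (e^x)^n = e^(n·x).
So the two sides agree for all real values of x and n for which both sides are defined.

Conclusion: True.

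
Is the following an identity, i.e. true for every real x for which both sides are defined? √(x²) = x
Claim: √(x²) = x.
Test a specific point where both sides are defined: x = -1.
LHS = √(x²) ≈ 1.0000
RHS = x ≈ -1.0000
Since 1.0000 ≠ -1.0000, the equation fails at this point, so it cannot hold for every real x for which both sides are defined.
√(x²) = |x|, which differs from x whenever x < 0 (both sides are defined for every real x).

Conclusion: No, this is NOT an identity.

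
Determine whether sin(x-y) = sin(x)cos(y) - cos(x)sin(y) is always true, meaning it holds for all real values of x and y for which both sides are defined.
Yes, this is an identity.

Claim: sin(x-y) = sin(x)cos(y) - cos(x)sin(y).
Reasoning: Replace y by -y in sin(x+y) = sin(x)cos(y) + cos(x)sin(y) and use cos(-y) = cos(y), sin(-y) = -sin(y): sin(x-y) = sin(x)cos(y) - cos(x)sin(y).
So the two sides agree for all real values of x and y for which both sides are defined.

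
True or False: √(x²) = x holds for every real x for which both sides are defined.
False.

Claim: √(x²) = x.
Test a specific point where both sides are defined: x = -3.
LHS = √(x²) ≈ 3.0000
RHS = x ≈ -3.0000
Since 3.0000 ≠ -3.0000, the equation fails at this point, so it cannot hold for every real x for which both sides are defined.
√(x²) = |x|, which differs from x whenever x < 0 (both sides are defined for every real x).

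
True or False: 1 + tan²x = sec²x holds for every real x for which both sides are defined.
True.

Claim: 1 + tan²x = sec²x.
Reasoning: Start from sin²x + cos²x = 1 and divide every term by cos²x (allowed wherever tan x and sec x are defined): tan²x + 1 = 1/cos²x = sec²x.
So the two sides agree for every real x for which both sides are defined.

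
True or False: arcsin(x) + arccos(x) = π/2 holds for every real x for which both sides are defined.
True.

Claim: arcsin(x) + arccos(x) = π/2.
Reasoning: Both sides are defined for -1 ≤ x ≤ 1. Let θ = arcsin(x), so sin θ = x and θ ∈ [-π/2, π/2]. Then cos(π/2 - θ) = sin θ = x and π/2 - θ ∈ [0, π], which is exactly the range of arccos, so arccos(x) = π/2 - θ. Adding: arcsin(x) + arccos(x) = θ + (π/2 - θ) = π/2.
So the two sides agree for every real x for which both sides are defined.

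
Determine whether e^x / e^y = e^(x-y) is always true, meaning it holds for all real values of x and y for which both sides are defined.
Yes, this is an identity.

Claim: e^x / e^y = e^(x-y).
Reasoning: 1/e^y = e^(-y), so e^x / e^y = e^x · e^(-y) = e^(x + (-y)) = e^(x-y) by the product rule for exponents.
So the two sides agree for all real values of x and y for which both sides are defined.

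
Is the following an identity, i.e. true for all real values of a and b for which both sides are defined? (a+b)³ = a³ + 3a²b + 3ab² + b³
Claim: (a+b)³ = a³ + 3a²b + 3ab² + b³.
Reasoning: (a+b)³ = (a+b)(a+b)² = (a+b)(a² + 2ab + b²) = a³ + 2a²b + ab² + a²b + 2ab² + b³ = a³ + 3a²b + 3ab² + b³.
So the two sides agree for all real values of a and b for which both sides are defined.

Conclusion: Yes, this is an identity.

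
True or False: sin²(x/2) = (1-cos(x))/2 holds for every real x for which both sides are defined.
Claim: sin²(x/2) = (1-cos(x))/2.
Reasoning: Use cos(2θ) = 1 - 2sin²θ with θ = x/2: cos(x) = 1 - 2sin²(x/2). Solving for sin²(x/2) gives (1 - cos(x))/2.
So the two sides agree for every real x for which both sides are defined.

Conclusion: True.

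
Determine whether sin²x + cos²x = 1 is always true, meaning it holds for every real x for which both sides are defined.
Yes, this is an identity.

Claim: sin²x + cos²x = 1.
Reasoning: The point (cos x, sin x) lies on the unit circle X² + Y² = 1, so cos²x + sin²x = 1 for every real x.
So the two sides agree for every real x for which both sides are defined.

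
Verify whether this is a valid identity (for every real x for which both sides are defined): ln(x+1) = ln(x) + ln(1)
No, this is NOT an identity.

Claim: ln(x+1) = ln(x) + ln(1).
Test a specific point where both sides are defined: x = 3/2.
LHS = ln(x+1) ≈ 0.9163
RHS = ln(x) + ln(1) ≈ 0.4055
Since 0.9163 ≠ 0.4055, the equation fails at this point, so it cannot hold for every real x for which both sides are defined.
ln(1) = 0, so the right side is just ln(x), which differs from ln(x+1).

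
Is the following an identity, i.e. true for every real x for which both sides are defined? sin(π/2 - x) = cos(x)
Yes, this is an identity.

Claim: sin(π/2 - x) = cos(x).
Reasoning: Use sin(u - v) = sin(u)cos(v) - cos(u)sin(v) with u = π/2, v = x: sin(π/2)cos(x) - cos(π/2)sin(x) = 1·cos(x) - 0·sin(x) = cos(x).
So the two sides agree for every real x for which both sides are defined.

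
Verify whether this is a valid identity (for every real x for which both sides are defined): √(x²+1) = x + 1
Claim: √(x²+1) = x + 1.
Test a specific point where both sides are defined: x = -3.
LHS = √(x²+1) ≈ 3.1623
RHS = x + 1 ≈ -2.0000
Since 3.1623 ≠ -2.0000, the equation fails at this point, so it cannot hold for every real x for which both sides are defined.
(x+1)² = x² + 2x + 1 ≠ x² + 1 unless x = 0.

Conclusion: No, this is NOT an identity.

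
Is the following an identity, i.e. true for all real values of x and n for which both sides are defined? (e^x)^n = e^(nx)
Yes, this is an identity.

Claim: (e^x)^n = e^(nx).
Reasoning: e^x is a positive real number, and for a positive base B and real exponent n, B^n = e^(n·ln B). With B = e^x, ln B = x, so (e^x)^n = e^(n·x).
So the two sides agree for all real values of x and n for which both sides are defined.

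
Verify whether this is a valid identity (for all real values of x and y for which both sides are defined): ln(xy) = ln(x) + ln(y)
Claim: ln(xy) = ln(x) + ln(y).
Reasoning: Both sides are simultaneously defined only when x, y > 0. Write x = e^p, y = e^q (p = ln x, q = ln y). Then xy = e^p · e^q = e^(p+q), so ln(xy) = p + q = ln(x) + ln(y).
So the two sides agree for all real values of x and y for which both sides are defined.

Conclusion: Yes, this is an identity.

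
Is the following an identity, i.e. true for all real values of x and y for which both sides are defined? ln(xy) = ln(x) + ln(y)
Yes, this is an identity.

Claim: ln(xy) = ln(x) + ln(y).
Reasoning: Both sides are simultaneously defined only when x, y > 0. Write x = e^p, y = e^q (p = ln x, q = ln y). Then xy = e^p · e^q = e^(p+q), so ln(xy) = p + q = ln(x) + ln(y).
So the two sides agree for all real values of x and y for which both sides are defined.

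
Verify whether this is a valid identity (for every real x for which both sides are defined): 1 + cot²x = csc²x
Yes, this is an identity.

Claim: 1 + cot²x = csc²x.
Reasoning: Start from sin²x + cos²x = 1 and divide every term by sin²x (allowed wherever cot x and csc x are defined): 1 + cot²x = 1/sin²x = csc²x.
So the two sides agree for every real x for which both sides are defined.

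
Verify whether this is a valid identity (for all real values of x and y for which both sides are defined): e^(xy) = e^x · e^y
Claim: e^(xy) = e^x · e^y.
Test a specific point where both sides are defined: x = 3/2, y = 1/2.
LHS = e^(xy) ≈ 2.1170
RHS = e^x · e^y ≈ 7.3891
Since 2.1170 ≠ 7.3891, the equation fails at this point, so it cannot hold for all real values of x and y for which both sides are defined.
e^x · e^y = e^(x+y), not e^(xy).

Conclusion: No, this is NOT an identity.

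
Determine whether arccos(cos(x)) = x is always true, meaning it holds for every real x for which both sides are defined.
Claim: arccos(cos(x)) = x.
Test a specific point where both sides are defined: x = -π/6.
LHS = arccos(cos(x)) ≈ 0.5236
RHS = x ≈ -0.5236
Since 0.5236 ≠ -0.5236, the equation fails at this point, so it cannot hold for every real x for which both sides are defined.
arccos only returns values in [0, π], so arccos(cos(x)) = x holds only for x in that interval, not for all real x.

Conclusion: No, this is NOT an identity.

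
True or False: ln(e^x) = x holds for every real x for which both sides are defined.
True.

Claim: ln(e^x) = x.
Reasoning: ln is the inverse of the exponential: ln(e^x) asks for the exponent p with e^p = e^x, and since e^p is one-to-one that exponent is p = x.
So the two sides agree for every real x for which both sides are defined.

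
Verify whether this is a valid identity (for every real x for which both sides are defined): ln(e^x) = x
Claim: ln(e^x) = x.
Reasoning: ln is the inverse of the exponential: ln(e^x) asks for the exponent p with e^p = e^x, and since e^p is one-to-one that exponent is p = x.
So the two sides agree for every real x for which both sides are defined.

Conclusion: Yes, this is an identity.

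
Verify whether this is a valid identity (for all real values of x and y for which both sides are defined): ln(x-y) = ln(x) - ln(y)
No, this is NOT an identity.

Claim: ln(x-y) = ln(x) - ln(y).
Test a specific point where both sides are defined: x = 5, y = 3/2.
LHS = ln(x-y) ≈ 1.2528
RHS = ln(x) - ln(y) ≈ 1.2040
Since 1.2528 ≠ 1.2040, the equation fails at this point, so it cannot hold for all real values of x and y for which both sides are defined.
ln(x) - ln(y) = ln(x/y), not ln(x-y).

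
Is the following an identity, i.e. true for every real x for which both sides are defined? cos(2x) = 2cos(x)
Claim: cos(2x) = 2cos(x).
Test a specific point where both sides are defined: x = -π/2.
LHS = cos(2x) ≈ -1.0000
RHS = 2cos(x) ≈ 0.0000
Since -1.0000 ≠ 0.0000, the equation fails at this point, so it cannot hold for every real x for which both sides are defined.
The correct double-angle formula is cos(2x) = cos²x - sin²x.

Conclusion: No, this is NOT an identity.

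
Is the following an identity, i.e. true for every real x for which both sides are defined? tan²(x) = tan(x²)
No, this is NOT an identity.

Claim: tan²(x) = tan(x²).
Test a specific point where both sides are defined: x = π/4.
LHS = tan²(x) ≈ 1.0000
RHS = tan(x²) ≈ 0.7092
Since 1.0000 ≠ 0.7092, the equation fails at this point, so it cannot hold for every real x for which both sides are defined.
tan²(x) means (tan x)², squaring the output; tan(x²) squares the input. These are different functions.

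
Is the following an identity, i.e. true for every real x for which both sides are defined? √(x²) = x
No, this is NOT an identity.

Claim: √(x²) = x.
Test a specific point where both sides are defined: x = -3.
LHS = √(x²) ≈ 3.0000
RHS = x ≈ -3.0000
Since 3.0000 ≠ -3.0000, the equation fails at this point, so it cannot hold for every real x for which both sides are defined.
√(x²) = |x|, which differs from x whenever x < 0 (both sides are defined for every real x).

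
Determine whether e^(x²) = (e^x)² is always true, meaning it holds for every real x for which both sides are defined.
No, this is NOT an identity.

Claim: e^(x²) = (e^x)².
Test a specific point where both sides are defined: x = 3.
LHS = e^(x²) ≈ 8103.0839
RHS = (e^x)² ≈ 403.4288
Since 8103.0839 ≠ 403.4288, the equation fails at this point, so it cannot hold for every real x for which both sides are defined.
(e^x)² = e^(2x), and 2x ≠ x² in general.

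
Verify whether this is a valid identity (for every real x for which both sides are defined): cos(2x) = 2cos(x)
No, this is NOT an identity.

Claim: cos(2x) = 2cos(x).
Test a specific point where both sides are defined: x = 3π/4.
LHS = cos(2x) ≈ 0.0000
RHS = 2cos(x) ≈ -1.4142
Since 0.0000 ≠ -1.4142, the equation fails at this point, so it cannot hold for every real x for which both sides are defined.
The correct double-angle formula is cos(2x) = cos²x - sin²x.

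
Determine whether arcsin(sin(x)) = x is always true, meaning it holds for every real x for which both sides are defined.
No, this is NOT an identity.

Claim: arcsin(sin(x)) = x.
Test a specific point where both sides are defined: x = π.
LHS = arcsin(sin(x)) ≈ 0.0000
RHS = x ≈ 3.1416
Since 0.0000 ≠ 3.1416, the equation fails at this point, so it cannot hold for every real x for which both sides are defined.
arcsin only returns values in [-π/2, π/2], so arcsin(sin(x)) = x holds only for x in that interval, not for all real x.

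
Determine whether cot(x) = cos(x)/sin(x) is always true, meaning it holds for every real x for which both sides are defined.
Yes, this is an identity.

Claim: cot(x) = cos(x)/sin(x).
Reasoning: cot(x) is defined as 1/tan(x) = 1/(sin(x)/cos(x)) = cos(x)/sin(x), wherever sin(x) ≠ 0.
So the two sides agree for every real x for which both sides are defined.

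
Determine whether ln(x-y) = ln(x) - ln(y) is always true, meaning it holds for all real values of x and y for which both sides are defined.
No, this is NOT an identity.

Claim: ln(x-y) = ln(x) - ln(y).
Test a specific point where both sides are defined: x = 4, y = 1/2.
LHS = ln(x-y) ≈ 1.2528
RHS = ln(x) - ln(y) ≈ 2.0794
Since 1.2528 ≠ 2.0794, the equation fails at this point, so it cannot hold for all real values of x and y for which both sides are defined.
ln(x) - ln(y) = ln(x/y), not ln(x-y).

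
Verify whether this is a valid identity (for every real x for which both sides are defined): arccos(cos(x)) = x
Claim: arccos(cos(x)) = x.
Test a specific point where both sides are defined: x = -π/3.
LHS = arccos(cos(x)) ≈ 1.0472
RHS = x ≈ -1.0472
Since 1.0472 ≠ -1.0472, the equation fails at this point, so it cannot hold for every real x for which both sides are defined.
arccos only returns values in [0, π], so arccos(cos(x)) = x holds only for x in that interval, not for all real x.

Conclusion: No, this is NOT an identity.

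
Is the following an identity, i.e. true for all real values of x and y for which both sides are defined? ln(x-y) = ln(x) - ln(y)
No, this is NOT an identity.

Claim: ln(x-y) = ln(x) - ln(y).
Test a specific point where both sides are defined: x = 5, y = 3.
LHS = ln(x-y) ≈ 0.6931
RHS = ln(x) - ln(y) ≈ 0.5108
Since 0.6931 ≠ 0.5108, the equation fails at this point, so it cannot hold for all real values of x and y for which both sides are defined.
ln(x) - ln(y) = ln(x/y), not ln(x-y).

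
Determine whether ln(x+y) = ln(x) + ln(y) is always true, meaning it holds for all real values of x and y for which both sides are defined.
Claim: ln(x+y) = ln(x) + ln(y).
Test a specific point where both sides are defined: x = 2, y = 3/2.
LHS = ln(x+y) ≈ 1.2528
RHS = ln(x) + ln(y) ≈ 1.0986
Since 1.2528 ≠ 1.0986, the equation fails at this point, so it cannot hold for all real values of x and y for which both sides are defined.
ln(x) + ln(y) = ln(xy), not ln(x+y).

Conclusion: No, this is NOT an identity.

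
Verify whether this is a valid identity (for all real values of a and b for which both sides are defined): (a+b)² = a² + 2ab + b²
Yes, this is an identity.

Claim: (a+b)² = a² + 2ab + b².
Reasoning: Expand: (a+b)² = (a+b)(a+b) = a·a + a·b + b·a + b·b = a² + 2ab + b².
So the two sides agree for all real values of a and b for which both sides are defined.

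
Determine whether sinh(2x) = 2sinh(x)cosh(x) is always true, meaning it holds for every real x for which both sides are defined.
Claim: sinh(2x) = 2sinh(x)cosh(x).
Reasoning: 2sinh(x)cosh(x) = 2 · (e^x - e^-x)/2 · (e^x + e^-x)/2 = (e^(2x) - e^(-2x))/2 = sinh(2x).
So the two sides agree for every real x for which both sides are defined.

Conclusion: Yes, this is an identity.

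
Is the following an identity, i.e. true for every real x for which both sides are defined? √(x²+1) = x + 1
No, this is NOT an identity.

Claim: √(x²+1) = x + 1.
Test a specific point where both sides are defined: x = -3.
LHS = √(x²+1) ≈ 3.1623
RHS = x + 1 ≈ -2.0000
Since 3.1623 ≠ -2.0000, the equation fails at this point, so it cannot hold for every real x for which both sides are defined.
(x+1)² = x² + 2x + 1 ≠ x² + 1 unless x = 0.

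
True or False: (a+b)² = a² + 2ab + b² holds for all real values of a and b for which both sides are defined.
True.

Claim: (a+b)² = a² + 2ab + b².
Reasoning: Expand: (a+b)² = (a+b)(a+b) = a·a + a·b + b·a + b·b = a² + 2ab + b².
So the two sides agree for all real values of a and b for which both sides are defined.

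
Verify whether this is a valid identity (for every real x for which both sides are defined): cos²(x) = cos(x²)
Claim: cos²(x) = cos(x²).
Test a specific point where both sides are defined: x = 2π/3.
LHS = cos²(x) ≈ 0.2500
RHS = cos(x²) ≈ -0.3202
Since 0.2500 ≠ -0.3202, the equation fails at this point, so it cannot hold for every real x for which both sides are defined.
cos²(x) means (cos x)², squaring the output; cos(x²) squares the input. These are different functions.

Conclusion: No, this is NOT an identity.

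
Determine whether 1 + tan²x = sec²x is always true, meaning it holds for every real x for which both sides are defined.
Claim: 1 + tan²x = sec²x.
Reasoning: Start from sin²x + cos²x = 1 and divide every term by cos²x (allowed wherever tan x and sec x are defined): tan²x + 1 = 1/cos²x = sec²x.
So the two sides agree for every real x for which both sides are defined.

Conclusion: Yes, this is an identity.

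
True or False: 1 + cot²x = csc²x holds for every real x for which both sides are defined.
True.

Claim: 1 + cot²x = csc²x.
Reasoning: Start from sin²x + cos²x = 1 and divide every term by sin²x (allowed wherever cot x and csc x are defined): 1 + cot²x = 1/sin²x = csc²x.
So the two sides agree for every real x for which both sides are defined.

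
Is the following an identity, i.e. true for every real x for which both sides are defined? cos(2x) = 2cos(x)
No, this is NOT an identity.

Claim: cos(2x) = 2cos(x).
Test a specific point where both sides are defined: x = 3π/4.
LHS = cos(2x) ≈ 0.0000
RHS = 2cos(x) ≈ -1.4142
Since 0.0000 ≠ -1.4142, the equation fails at this point, so it cannot hold for every real x for which both sides are defined.
The correct double-angle formula is cos(2x) = cos²x - sin²x.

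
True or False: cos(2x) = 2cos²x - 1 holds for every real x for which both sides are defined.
Claim: cos(2x) = 2cos²x - 1.
Reasoning: cos(2x) = cos²x - sin²x. Replace sin²x by 1 - cos²x: cos²x - (1 - cos²x) = 2cos²x - 1.
So the two sides agree for every real x for which both sides are defined.

Conclusion: True.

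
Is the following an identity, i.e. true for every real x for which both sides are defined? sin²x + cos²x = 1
Claim: sin²x + cos²x = 1.
Reasoning: The point (cos x, sin x) lies on the unit circle X² + Y² = 1, so cos²x + sin²x = 1 for every real x.
So the two sides agree for every real x for which both sides are defined.

Conclusion: Yes, this is an identity.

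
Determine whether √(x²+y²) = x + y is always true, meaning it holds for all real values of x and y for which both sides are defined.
No, this is NOT an identity.

Claim: √(x²+y²) = x + y.
Test a specific point where both sides are defined: x = 3, y = 5.
LHS = √(x²+y²) ≈ 5.8310
RHS = x + y ≈ 8.0000
Since 5.8310 ≠ 8.0000, the equation fails at this point, so it cannot hold for all real values of x and y for which both sides are defined.
(x+y)² = x² + 2xy + y², not x² + y², so the square root does not split this way.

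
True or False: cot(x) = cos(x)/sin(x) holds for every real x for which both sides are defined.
True.

Claim: cot(x) = cos(x)/sin(x).
Reasoning: cot(x) is defined as 1/tan(x) = 1/(sin(x)/cos(x)) = cos(x)/sin(x), wherever sin(x) ≠ 0.
So the two sides agree for every real x for which both sides are defined.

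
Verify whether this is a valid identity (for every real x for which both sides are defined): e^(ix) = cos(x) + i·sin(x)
Claim: e^(ix) = cos(x) + i·sin(x).
Reasoning: Euler's formula. Expand e^(ix) = Σ (ix)^k / k!. Since i² = -1, the even-k terms are Σ (-1)^m x^(2m)/(2m)! = cos(x) and the odd-k terms are i · Σ (-1)^m x^(2m+1)/(2m+1)! = i·sin(x).
So the two sides agree for every real x for which both sides are defined.

Conclusion: Yes, this is an identity.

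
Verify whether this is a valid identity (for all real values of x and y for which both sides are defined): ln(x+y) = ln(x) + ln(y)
Claim: ln(x+y) = ln(x) + ln(y).
Test a specific point where both sides are defined: x = 3/2, y = 4.
LHS = ln(x+y) ≈ 1.7047
RHS = ln(x) + ln(y) ≈ 1.7918
Since 1.7047 ≠ 1.7918, the equation fails at this point, so it cannot hold for all real values of x and y for which both sides are defined.
ln(x) + ln(y) = ln(xy), not ln(x+y).

Conclusion: No, this is NOT an identity.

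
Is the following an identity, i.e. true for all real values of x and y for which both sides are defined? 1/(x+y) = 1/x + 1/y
No, this is NOT an identity.

Claim: 1/(x+y) = 1/x + 1/y.
Test a specific point where both sides are defined: x = 1/2, y = -3.
LHS = 1/(x+y) ≈ -0.4000
RHS = 1/x + 1/y ≈ 1.6667
Since -0.4000 ≠ 1.6667, the equation fails at this point, so it cannot hold for all real values of x and y for which both sides are defined.
1/x + 1/y = (x+y)/(xy), which is not 1/(x+y).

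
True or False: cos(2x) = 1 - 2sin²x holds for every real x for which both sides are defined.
True.

Claim: cos(2x) = 1 - 2sin²x.
Reasoning: cos(2x) = cos²x - sin²x. Replace cos²x by 1 - sin²x: (1 - sin²x) - sin²x = 1 - 2sin²x.
So the two sides agree for every real x for which both sides are defined.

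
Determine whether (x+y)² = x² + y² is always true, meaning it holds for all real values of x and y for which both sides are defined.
Claim: (x+y)² = x² + y².
Test a specific point where both sides are defined: x = 1/2, y = 1.
LHS = (x+y)² ≈ 2.2500
RHS = x² + y² ≈ 1.2500
Since 2.2500 ≠ 1.2500, the equation fails at this point, so it cannot hold for all real values of x and y for which both sides are defined.
The correct expansion is (x+y)² = x² + 2xy + y²; the cross term 2xy is missing.

Conclusion: No, this is NOT an identity.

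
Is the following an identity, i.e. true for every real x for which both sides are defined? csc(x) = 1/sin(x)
Yes, this is an identity.

Claim: csc(x) = 1/sin(x).
Reasoning: csc(x) is by definition the reciprocal of sin(x), wherever sin(x) ≠ 0.
So the two sides agree for every real x for which both sides are defined.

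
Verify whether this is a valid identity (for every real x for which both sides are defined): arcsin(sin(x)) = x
No, this is NOT an identity.

Claim: arcsin(sin(x)) = x.
Test a specific point where both sides are defined: x = 2π/3.
LHS = arcsin(sin(x)) ≈ 1.0472
RHS = x ≈ 2.0944
Since 1.0472 ≠ 2.0944, the equation fails at this point, so it cannot hold for every real x for which both sides are defined.
arcsin only returns values in [-π/2, π/2], so arcsin(sin(x)) = x holds only for x in that interval, not for all real x.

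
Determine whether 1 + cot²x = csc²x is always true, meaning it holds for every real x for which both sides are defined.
Yes, this is an identity.

Claim: 1 + cot²x = csc²x.
Reasoning: Start from sin²x + cos²x = 1 and divide every term by sin²x (allowed wherever cot x and csc x are defined): 1 + cot²x = 1/sin²x = csc²x.
So the two sides agree for every real x for which both sides are defined.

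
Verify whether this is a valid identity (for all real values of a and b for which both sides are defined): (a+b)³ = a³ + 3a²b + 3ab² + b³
Claim: (a+b)³ = a³ + 3a²b + 3ab² + b³.
Reasoning: (a+b)³ = (a+b)(a+b)² = (a+b)(a² + 2ab + b²) = a³ + 2a²b + ab² + a²b + 2ab² + b³ = a³ + 3a²b + 3ab² + b³.
So the two sides agree for all real values of a and b for which both sides are defined.

Conclusion: Yes, this is an identity.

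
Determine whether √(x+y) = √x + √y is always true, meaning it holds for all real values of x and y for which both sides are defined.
No, this is NOT an identity.

Claim: √(x+y) = √x + √y.
Test a specific point where both sides are defined: x = 5, y = 2.
LHS = √(x+y) ≈ 2.6458
RHS = √x + √y ≈ 3.6503
Since 2.6458 ≠ 3.6503, the equation fails at this point, so it cannot hold for all real values of x and y for which both sides are defined.
Squaring the right side gives x + 2√(xy) + y, not x + y.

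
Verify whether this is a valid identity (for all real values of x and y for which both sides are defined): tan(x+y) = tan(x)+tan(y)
Claim: tan(x+y) = tan(x)+tan(y).
Test a specific point where both sides are defined: x = 2π/3, y = 3π/4.
LHS = tan(x+y) ≈ 3.7321
RHS = tan(x)+tan(y) ≈ -2.7321
Since 3.7321 ≠ -2.7321, the equation fails at this point, so it cannot hold for all real values of x and y for which both sides are defined.
The correct formula is tan(x+y) = (tan(x) + tan(y))/(1 - tan(x)tan(y)).

Conclusion: No, this is NOT an identity.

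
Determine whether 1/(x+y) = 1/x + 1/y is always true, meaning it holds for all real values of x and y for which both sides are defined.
Claim: 1/(x+y) = 1/x + 1/y.
Test a specific point where both sides are defined: x = -3, y = 4.
LHS = 1/(x+y) ≈ 1.0000
RHS = 1/x + 1/y ≈ -0.0833
Since 1.0000 ≠ -0.0833, the equation fails at this point, so it cannot hold for all real values of x and y for which both sides are defined.
1/x + 1/y = (x+y)/(xy), which is not 1/(x+y).

Conclusion: No, this is NOT an identity.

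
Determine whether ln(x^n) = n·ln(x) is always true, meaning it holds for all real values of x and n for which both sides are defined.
Claim: ln(x^n) = n·ln(x).
Reasoning: The right side requires x > 0. For x > 0, x^n = (e^(ln x))^n = e^(n·ln x), so taking ln of both sides gives ln(x^n) = n·ln(x).
So the two sides agree for all real values of x and n for which both sides are defined.

Conclusion: Yes, this is an identity.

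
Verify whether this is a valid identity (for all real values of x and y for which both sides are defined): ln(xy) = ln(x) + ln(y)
Yes, this is an identity.

Claim: ln(xy) = ln(x) + ln(y).
Reasoning: Both sides are simultaneously defined only when x, y > 0. Write x = e^p, y = e^q (p = ln x, q = ln y). Then xy = e^p · e^q = e^(p+q), so ln(xy) = p + q = ln(x) + ln(y).
So the two sides agree for all real values of x and y for which both sides are defined.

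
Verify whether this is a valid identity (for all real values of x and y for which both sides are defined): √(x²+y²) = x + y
Claim: √(x²+y²) = x + y.
Test a specific point where both sides are defined: x = -1, y = -2.
LHS = √(x²+y²) ≈ 2.2361
RHS = x + y ≈ -3.0000
Since 2.2361 ≠ -3.0000, the equation fails at this point, so it cannot hold for all real values of x and y for which both sides are defined.
(x+y)² = x² + 2xy + y², not x² + y², so the square root does not split this way.

Conclusion: No, this is NOT an identity.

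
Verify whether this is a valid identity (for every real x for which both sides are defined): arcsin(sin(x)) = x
Claim: arcsin(sin(x)) = x.
Test a specific point where both sides are defined: x = 2π/3.
LHS = arcsin(sin(x)) ≈ 1.0472
RHS = x ≈ 2.0944
Since 1.0472 ≠ 2.0944, the equation fails at this point, so it cannot hold for every real x for which both sides are defined.
arcsin only returns values in [-π/2, π/2], so arcsin(sin(x)) = x holds only for x in that interval, not for all real x.

Conclusion: No, this is NOT an identity.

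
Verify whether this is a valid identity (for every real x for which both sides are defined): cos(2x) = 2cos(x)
Claim: cos(2x) = 2cos(x).
Test a specific point where both sides are defined: x = -π/2.
LHS = cos(2x) ≈ -1.0000
RHS = 2cos(x) ≈ 0.0000
Since -1.0000 ≠ 0.0000, the equation fails at this point, so it cannot hold for every real x for which both sides are defined.
The correct double-angle formula is cos(2x) = cos²x - sin²x.

Conclusion: No, this is NOT an identity.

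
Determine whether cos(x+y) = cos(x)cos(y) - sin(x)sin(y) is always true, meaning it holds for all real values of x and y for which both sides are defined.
Claim: cos(x+y) = cos(x)cos(y) - sin(x)sin(y).
Reasoning: By Euler's formula e^(i(x+y)) = e^(ix)·e^(iy) = (cos x + i·sin x)(cos y + i·sin y). The real part of the left side is cos(x+y); the real part of the product is cos(x)cos(y) - sin(x)sin(y) (since i·i = -1).
So the two sides agree for all real values of x and y for which both sides are defined.

Conclusion: Yes, this is an identity.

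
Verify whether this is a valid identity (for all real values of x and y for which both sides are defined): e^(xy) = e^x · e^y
No, this is NOT an identity.

Claim: e^(xy) = e^x · e^y.
Test a specific point where both sides are defined: x = 3/2, y = 4.
LHS = e^(xy) ≈ 403.4288
RHS = e^x · e^y ≈ 244.6919
Since 403.4288 ≠ 244.6919, the equation fails at this point, so it cannot hold for all real values of x and y for which both sides are defined.
e^x · e^y = e^(x+y), not e^(xy).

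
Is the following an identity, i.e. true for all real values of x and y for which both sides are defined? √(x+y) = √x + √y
No, this is NOT an identity.

Claim: √(x+y) = √x + √y.
Test a specific point where both sides are defined: x = 1, y = 4.
LHS = √(x+y) ≈ 2.2361
RHS = √x + √y ≈ 3.0000
Since 2.2361 ≠ 3.0000, the equation fails at this point, so it cannot hold for all real values of x and y for which both sides are defined.
Squaring the right side gives x + 2√(xy) + y, not x + y.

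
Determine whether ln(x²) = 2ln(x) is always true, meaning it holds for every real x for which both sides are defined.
Claim: ln(x²) = 2ln(x).
Reasoning: The right side requires x > 0. For x > 0, x² = (e^(ln x))² = e^(2ln x), so ln(x²) = 2ln(x). (For x < 0 the right side is undefined, so those values are outside the claim.)
So the two sides agree for every real x for which both sides are defined.

Conclusion: Yes, this is an identity.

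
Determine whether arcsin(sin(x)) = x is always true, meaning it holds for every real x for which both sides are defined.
Claim: arcsin(sin(x)) = x.
Test a specific point where both sides are defined: x = π.
LHS = arcsin(sin(x)) ≈ 0.0000
RHS = x ≈ 3.1416
Since 0.0000 ≠ 3.1416, the equation fails at this point, so it cannot hold for every real x for which both sides are defined.
arcsin only returns values in [-π/2, π/2], so arcsin(sin(x)) = x holds only for x in that interval, not for all real x.

Conclusion: No, this is NOT an identity.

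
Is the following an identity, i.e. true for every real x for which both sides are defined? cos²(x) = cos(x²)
No, this is NOT an identity.

Claim: cos²(x) = cos(x²).
Test a specific point where both sides are defined: x = π/3.
LHS = cos²(x) ≈ 0.2500
RHS = cos(x²) ≈ 0.4566
Since 0.2500 ≠ 0.4566, the equation fails at this point, so it cannot hold for every real x for which both sides are defined.
cos²(x) means (cos x)², squaring the output; cos(x²) squares the input. These are different functions.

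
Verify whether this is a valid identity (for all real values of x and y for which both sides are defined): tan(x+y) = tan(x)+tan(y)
Claim: tan(x+y) = tan(x)+tan(y).
Test a specific point where both sides are defined: x = π/4, y = π/3.
LHS = tan(x+y) ≈ -3.7321
RHS = tan(x)+tan(y) ≈ 2.7321
Since -3.7321 ≠ 2.7321, the equation fails at this point, so it cannot hold for all real values of x and y for which both sides are defined.
The correct formula is tan(x+y) = (tan(x) + tan(y))/(1 - tan(x)tan(y)).

Conclusion: No, this is NOT an identity.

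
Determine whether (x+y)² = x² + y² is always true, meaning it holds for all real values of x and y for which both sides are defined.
Claim: (x+y)² = x² + y².
Test a specific point where both sides are defined: x = 5, y = -2.
LHS = (x+y)² ≈ 9.0000
RHS = x² + y² ≈ 29.0000
Since 9.0000 ≠ 29.0000, the equation fails at this point, so it cannot hold for all real values of x and y for which both sides are defined.
The correct expansion is (x+y)² = x² + 2xy + y²; the cross term 2xy is missing.

Conclusion: No, this is NOT an identity.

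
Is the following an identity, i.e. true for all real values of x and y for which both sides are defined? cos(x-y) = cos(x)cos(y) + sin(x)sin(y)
Yes, this is an identity.

Claim: cos(x-y) = cos(x)cos(y) + sin(x)sin(y).
Reasoning: Replace y by -y in cos(x+y) = cos(x)cos(y) - sin(x)sin(y) and use cos(-y) = cos(y), sin(-y) = -sin(y): cos(x-y) = cos(x)cos(y) + sin(x)sin(y).
So the two sides agree for all real values of x and y for which both sides are defined.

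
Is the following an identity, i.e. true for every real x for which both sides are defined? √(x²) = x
Claim: √(x²) = x.
Test a specific point where both sides are defined: x = -3.
LHS = √(x²) ≈ 3.0000
RHS = x ≈ -3.0000
Since 3.0000 ≠ -3.0000, the equation fails at this point, so it cannot hold for every real x for which both sides are defined.
√(x²) = |x|, which differs from x whenever x < 0 (both sides are defined for every real x).

Conclusion: No, this is NOT an identity.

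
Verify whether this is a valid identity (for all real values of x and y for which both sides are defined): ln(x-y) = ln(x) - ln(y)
Claim: ln(x-y) = ln(x) - ln(y).
Test a specific point where both sides are defined: x = 5, y = 1/2.
LHS = ln(x-y) ≈ 1.5041
RHS = ln(x) - ln(y) ≈ 2.3026
Since 1.5041 ≠ 2.3026, the equation fails at this point, so it cannot hold for all real values of x and y for which both sides are defined.
ln(x) - ln(y) = ln(x/y), not ln(x-y).

Conclusion: No, this is NOT an identity.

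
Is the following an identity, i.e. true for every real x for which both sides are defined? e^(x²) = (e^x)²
Claim: e^(x²) = (e^x)².
Test a specific point where both sides are defined: x = 1.
LHS = e^(x²) ≈ 2.7183
RHS = (e^x)² ≈ 7.3891
Since 2.7183 ≠ 7.3891, the equation fails at this point, so it cannot hold for every real x for which both sides are defined.
(e^x)² = e^(2x), and 2x ≠ x² in general.

Conclusion: No, this is NOT an identity.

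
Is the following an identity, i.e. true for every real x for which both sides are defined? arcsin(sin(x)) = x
Claim: arcsin(sin(x)) = x.
Test a specific point where both sides are defined: x = π.
LHS = arcsin(sin(x)) ≈ 0.0000
RHS = x ≈ 3.1416
Since 0.0000 ≠ 3.1416, the equation fails at this point, so it cannot hold for every real x for which both sides are defined.
arcsin only returns values in [-π/2, π/2], so arcsin(sin(x)) = x holds only for x in that interval, not for all real x.

Conclusion: No, this is NOT an identity.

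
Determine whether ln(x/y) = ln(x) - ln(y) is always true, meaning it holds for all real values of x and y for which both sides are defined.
Claim: ln(x/y) = ln(x) - ln(y).
Reasoning: Both sides are simultaneously defined only when x, y > 0. Write x = e^p, y = e^q. Then x/y = e^(p-q), so ln(x/y) = p - q = ln(x) - ln(y).
So the two sides agree for all real values of x and y for which both sides are defined.

Conclusion: Yes, this is an identity.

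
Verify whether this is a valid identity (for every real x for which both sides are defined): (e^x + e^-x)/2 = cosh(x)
Claim: (e^x + e^-x)/2 = cosh(x).
Reasoning: This is exactly the definition of the hyperbolic cosine: cosh(x) := (e^x + e^-x)/2.
So the two sides agree for every real x for which both sides are defined.

Conclusion: Yes, this is an identity.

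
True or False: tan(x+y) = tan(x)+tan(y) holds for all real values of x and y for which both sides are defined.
Claim: tan(x+y) = tan(x)+tan(y).
Test a specific point where both sides are defined: x = π/3, y = π/3.
LHS = tan(x+y) ≈ -1.7321
RHS = tan(x)+tan(y) ≈ 3.4641
Since -1.7321 ≠ 3.4641, the equation fails at this point, so it cannot hold for all real values of x and y for which both sides are defined.
The correct formula is tan(x+y) = (tan(x) + tan(y))/(1 - tan(x)tan(y)).

Conclusion: False.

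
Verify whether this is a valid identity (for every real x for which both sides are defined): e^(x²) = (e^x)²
No, this is NOT an identity.

Claim: e^(x²) = (e^x)².
Test a specific point where both sides are defined: x = 3/2.
LHS = e^(x²) ≈ 9.4877
RHS = (e^x)² ≈ 20.0855
Since 9.4877 ≠ 20.0855, the equation fails at this point, so it cannot hold for every real x for which both sides are defined.
(e^x)² = e^(2x), and 2x ≠ x² in general.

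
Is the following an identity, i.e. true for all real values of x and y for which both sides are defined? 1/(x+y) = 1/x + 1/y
Claim: 1/(x+y) = 1/x + 1/y.
Test a specific point where both sides are defined: x = -1, y = 5.
LHS = 1/(x+y) ≈ 0.2500
RHS = 1/x + 1/y ≈ -0.8000
Since 0.2500 ≠ -0.8000, the equation fails at this point, so it cannot hold for all real values of x and y for which both sides are defined.
1/x + 1/y = (x+y)/(xy), which is not 1/(x+y).

Conclusion: No, this is NOT an identity.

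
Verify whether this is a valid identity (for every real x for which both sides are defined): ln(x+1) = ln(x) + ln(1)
Claim: ln(x+1) = ln(x) + ln(1).
Test a specific point where both sides are defined: x = 3.
LHS = ln(x+1) ≈ 1.3863
RHS = ln(x) + ln(1) ≈ 1.0986
Since 1.3863 ≠ 1.0986, the equation fails at this point, so it cannot hold for every real x for which both sides are defined.
ln(1) = 0, so the right side is just ln(x), which differs from ln(x+1).

Conclusion: No, this is NOT an identity.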